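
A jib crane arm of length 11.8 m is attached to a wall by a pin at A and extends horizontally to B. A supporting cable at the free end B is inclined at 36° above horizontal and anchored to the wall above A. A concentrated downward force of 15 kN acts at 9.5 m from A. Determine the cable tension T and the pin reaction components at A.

ΣM about A: T·sin36°·11.8 − 15·9.5 = 0 → T = 142.5/(11.8·0.587785) = 20.5454 ≈ 20.55 kN.
ΣF_x = 0: A_x − T·cos36° = 0 → A_x = 20.5454 × 0.809017 = 16.62 kN.
ΣF_y = 0: A_y + T·sin36° − 15 = 0 → A_y = 15 − 20.5454 × 0.587785 = 2.924 kN.

T = 20.55 kN, A_x = 16.62 kN, A_y = 2.924 kN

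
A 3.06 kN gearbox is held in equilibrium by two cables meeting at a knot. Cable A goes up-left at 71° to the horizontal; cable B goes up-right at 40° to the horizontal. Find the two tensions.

T_A = 2.511 kN, T_B = 1.067 kN

ΣF_x = 0: −T_A·cos71° + T_B·cos40° = 0 → T_B = 0.424999·T_A.
ΣF_y = 0: T_A·sin71° + T_B·sin40° = 3.06.
Substitute: T_A·(0.945519 + 0.424999·0.642788) = 3.06 → T_A = 2.51087 ≈ 2.511 kN.
Then T_B = 0.424999 × 2.51087 = 1.067 kN.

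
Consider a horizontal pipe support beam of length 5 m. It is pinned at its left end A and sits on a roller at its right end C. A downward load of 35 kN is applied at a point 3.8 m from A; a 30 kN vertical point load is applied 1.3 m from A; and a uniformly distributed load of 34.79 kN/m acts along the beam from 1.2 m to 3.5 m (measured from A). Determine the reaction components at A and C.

A_x = 0, A_y = 73.01 kN, C_y = 72.01 kN

Resultant of the distributed load: 34.79 × 2.3 = 80.017 kN at 2.35 m from A.
Moments about A: C_y·5 − 35·3.8 − 30·1.3 − (34.79·2.3)·2.35 = 0 → C_y = 360.03995/5 = 72.008 ≈ 72.01 kN.
ΣF_y = 0: A_y + 72.008 − 35 − 30 − 34.79·2.3 = 0 → A_y = 73.01 kN.
ΣF_x = 0: no horizontal applied forces, so A_x = 0.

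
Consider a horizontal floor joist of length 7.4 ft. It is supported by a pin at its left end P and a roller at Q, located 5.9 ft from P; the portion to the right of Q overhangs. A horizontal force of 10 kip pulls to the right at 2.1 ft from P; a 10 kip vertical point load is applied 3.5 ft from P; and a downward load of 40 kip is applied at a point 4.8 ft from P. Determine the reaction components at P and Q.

Moments about P: Q_y·5.9 − 10·3.5 − 40·4.8 = 0 → Q_y = 227/5.9 = 38.4746 ≈ 38.47 kip.
ΣF_y = 0: P_y + 38.4746 − 10 − 40 = 0 → P_y = 11.53 kip.
ΣF_x = 0: P_x + 10 = 0 → P_x = -10.00 kip.

P_x = -10.00 kip, P_y = 11.53 kip, Q_y = 38.47 kip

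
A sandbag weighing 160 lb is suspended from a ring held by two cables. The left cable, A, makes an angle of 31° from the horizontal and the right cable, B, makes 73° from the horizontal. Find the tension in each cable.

T_A = 48.21 lb, T_B = 141.3 lb

ΣF_x = 0: −T_A·cos31° + T_B·cos73° = 0 → T_B = 2.93177·T_A.
ΣF_y = 0: T_A·sin31° + T_B·sin73° = 160.
Substitute: T_A·(0.515038 + 2.93177·0.956305) = 160 → T_A = 48.2116 ≈ 48.21 lb.
Then T_B = 2.93177 × 48.2116 = 141.3 lb.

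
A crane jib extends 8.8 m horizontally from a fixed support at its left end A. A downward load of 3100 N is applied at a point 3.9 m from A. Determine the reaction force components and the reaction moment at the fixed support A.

ΣF_x = 0: A_x = 0.
ΣF_y = 0: A_y − 3100 = 0 → A_y = 3100 N.
ΣM about A: M_A − 3100·3.9 = 0 → M_A = 12090 N·m.

A_x = 0, A_y = 3100 N, M_A = 12090 N·m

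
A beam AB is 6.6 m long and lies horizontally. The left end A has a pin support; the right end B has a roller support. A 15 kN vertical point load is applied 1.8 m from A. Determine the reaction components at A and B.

Moments about A: B_y·6.6 − 15·1.8 = 0 → B_y = 27/6.6 = 4.09091 ≈ 4.091 kN.
ΣF_y = 0: A_y + 4.09091 − 15 = 0 → A_y = 10.91 kN.
ΣF_x = 0: no horizontal applied forces, so A_x = 0.

A_x = 0, A_y = 10.91 kN, B_y = 4.091 kN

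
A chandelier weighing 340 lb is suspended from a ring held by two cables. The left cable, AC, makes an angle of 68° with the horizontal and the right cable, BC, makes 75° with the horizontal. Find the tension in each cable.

T_AC = 146.2 lb, T_BC = 211.6 lb

ΣF_x = 0: −T_AC·cos68° + T_BC·cos75° = 0 → T_BC = 1.44737·T_AC.
ΣF_y = 0: T_AC·sin68° + T_BC·sin75° = 340.
Substitute: T_AC·(0.927184 + 1.44737·0.965926) = 340 → T_AC = 146.222 ≈ 146.2 lb.
Then T_BC = 1.44737 × 146.222 = 211.6 lb.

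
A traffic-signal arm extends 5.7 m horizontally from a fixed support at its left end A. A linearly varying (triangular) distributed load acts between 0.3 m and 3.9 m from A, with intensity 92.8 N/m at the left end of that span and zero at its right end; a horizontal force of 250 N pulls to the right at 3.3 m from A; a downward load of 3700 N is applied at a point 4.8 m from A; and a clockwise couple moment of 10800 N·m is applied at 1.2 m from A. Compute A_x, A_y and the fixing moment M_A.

Resultant of the triangular load: ½ × 92.8 × 3.6 = 167.04 N, acting at 1.5 m from A (one-third of the span from the peak).
ΣF_x = 0: A_x + 250 = 0 → A_x = -250.0 N.
ΣF_y = 0: A_y − ½·92.8·3.6 − 3700 = 0 → A_y = 3867 N.
ΣM about A: M_A − (½·92.8·3.6)·1.5 − 3700·4.8 − 10800 = 0 → M_A = 28810 N·m.

A_x = -250.0 N, A_y = 3867 N, M_A = 28810 N·m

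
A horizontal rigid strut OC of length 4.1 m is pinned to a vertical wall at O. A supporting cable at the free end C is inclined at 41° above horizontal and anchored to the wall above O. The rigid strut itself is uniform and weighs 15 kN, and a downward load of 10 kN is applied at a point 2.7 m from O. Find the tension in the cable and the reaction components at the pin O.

ΣM about O: T·sin41°·4.1 − 15·2.05 − 10·2.7 = 0 → T = 57.75/(4.1·0.656059) = 21.4697 ≈ 21.47 kN.
ΣF_x = 0: O_x − T·cos41° = 0 → O_x = 21.4697 × 0.75471 = 16.20 kN.
ΣF_y = 0: O_y + T·sin41° − 15 − 10 = 0 → O_y = 25 − 21.4697 × 0.656059 = 10.91 kN.

T = 21.47 kN, O_x = 16.20 kN, O_y = 10.91 kN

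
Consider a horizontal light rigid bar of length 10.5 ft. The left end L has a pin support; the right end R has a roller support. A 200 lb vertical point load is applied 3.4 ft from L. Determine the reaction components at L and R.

L_x = 0, L_y = 135.2 lb, R_y = 64.76 lb

Taking moments about L: R_y·10.5 − 200·3.4 = 0 → R_y = 680/10.5 = 64.7619 ≈ 64.76 lb.
ΣF_y = 0: L_y + 64.7619 − 200 = 0 → L_y = 135.2 lb.
ΣF_x = 0: no horizontal applied forces, so L_x = 0.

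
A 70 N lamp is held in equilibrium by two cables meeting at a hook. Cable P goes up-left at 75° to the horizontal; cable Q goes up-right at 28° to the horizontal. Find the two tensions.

T_P = 63.43 N, T_Q = 18.59 N

ΣF_x = 0: −T_P·cos75° + T_Q·cos28° = 0 → T_Q = 0.293131·T_P.
ΣF_y = 0: T_P·sin75° + T_Q·sin28° = 70.
Substitute: T_P·(0.965926 + 0.293131·0.469472) = 70 → T_P = 63.4321 ≈ 63.43 N.
Then T_Q = 0.293131 × 63.4321 = 18.59 N.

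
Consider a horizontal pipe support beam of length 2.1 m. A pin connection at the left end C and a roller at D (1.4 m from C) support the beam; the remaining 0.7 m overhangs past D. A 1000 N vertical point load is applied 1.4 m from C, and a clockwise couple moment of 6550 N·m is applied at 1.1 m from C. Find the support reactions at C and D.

ΣM about C: D_y·1.4 − 1000·1.4 − 6550 = 0 → D_y = 7950/1.4 = 5678.57 ≈ 5679 N.
ΣF_y = 0: C_y + 5678.57 − 1000 = 0 → C_y = -4679 N.
ΣF_x = 0: no horizontal applied forces, so C_x = 0.

C_x = 0, C_y = -4679 N, D_y = 5679 N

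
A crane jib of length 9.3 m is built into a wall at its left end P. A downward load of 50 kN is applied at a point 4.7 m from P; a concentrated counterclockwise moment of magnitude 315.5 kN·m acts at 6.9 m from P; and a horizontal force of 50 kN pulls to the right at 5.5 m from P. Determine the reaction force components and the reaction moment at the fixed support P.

P_x = -50.00 kN, P_y = 50.00 kN, M_P = -80.50 kN·m

ΣF_x = 0: P_x + 50 = 0 → P_x = -50.00 kN.
ΣF_y = 0: P_y − 50 = 0 → P_y = 50.00 kN.
ΣM about P: M_P − 50·4.7 + 315.5 = 0 → M_P = -80.50 kN·m.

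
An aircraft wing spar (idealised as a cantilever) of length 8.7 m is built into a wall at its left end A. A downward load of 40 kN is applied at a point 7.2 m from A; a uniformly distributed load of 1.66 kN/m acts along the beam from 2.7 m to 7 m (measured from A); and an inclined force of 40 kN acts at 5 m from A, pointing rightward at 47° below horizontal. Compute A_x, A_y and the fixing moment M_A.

Resultant of the distributed load: 1.66 × 4.3 = 7.138 kN at 4.85 m from A.
ΣF_x = 0: A_x + 40·cos47° = 0 → A_x = -27.28 kN.
ΣF_y = 0: A_y − 40 − 1.66·4.3 − 40·sin47° = 0 → A_y = 76.39 kN.
ΣM about A: M_A − 40·7.2 − (1.66·4.3)·4.85 − 40·sin47°·5 = 0 → M_A = 468.9 kN·m.

A_x = -27.28 kN, A_y = 76.39 kN, M_A = 468.9 kN·m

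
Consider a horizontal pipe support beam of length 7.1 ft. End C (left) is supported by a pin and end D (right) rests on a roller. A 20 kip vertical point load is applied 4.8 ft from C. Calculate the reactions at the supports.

C_x = 0, C_y = 6.479 kip, D_y = 13.52 kip

Moments about C: D_y·7.1 − 20·4.8 = 0 → D_y = 96/7.1 = 13.5211 ≈ 13.52 kip.
ΣF_y = 0: C_y + 13.5211 − 20 = 0 → C_y = 6.479 kip.
ΣF_x = 0: no horizontal applied forces, so C_x = 0.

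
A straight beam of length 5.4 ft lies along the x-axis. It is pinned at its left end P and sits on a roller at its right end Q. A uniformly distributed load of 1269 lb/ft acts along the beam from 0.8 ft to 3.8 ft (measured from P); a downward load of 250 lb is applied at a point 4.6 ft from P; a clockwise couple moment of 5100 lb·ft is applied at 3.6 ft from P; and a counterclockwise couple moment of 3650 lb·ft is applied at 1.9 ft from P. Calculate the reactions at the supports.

P_x = 0, P_y = 1954 lb, Q_y = 2103 lb

Resultant of the distributed load: 1269 × 3 = 3807 lb at 2.3 ft from P.
ΣM about P: Q_y·5.4 − (1269·3)·2.3 − 250·4.6 − 5100 + 3650 = 0 → Q_y = 11356.1/5.4 = 2102.98 ≈ 2103 lb.
ΣF_y = 0: P_y + 2102.98 − 1269·3 − 250 = 0 → P_y = 1954 lb.
ΣF_x = 0: no horizontal applied forces, so P_x = 0.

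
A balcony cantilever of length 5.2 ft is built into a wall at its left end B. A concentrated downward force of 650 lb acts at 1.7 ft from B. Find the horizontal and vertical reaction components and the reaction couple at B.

B_x = 0, B_y = 650.0 lb, M_B = 1105 lb·ft

ΣF_x = 0: B_x = 0.
ΣF_y = 0: B_y − 650 = 0 → B_y = 650.0 lb.
ΣM about B: M_B − 650·1.7 = 0 → M_B = 1105 lb·ft.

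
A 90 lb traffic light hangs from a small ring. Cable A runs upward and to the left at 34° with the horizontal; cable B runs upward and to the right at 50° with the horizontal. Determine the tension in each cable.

T_A = 58.17 lb, T_B = 75.02 lb

ΣF_x = 0: −T_A·cos34° + T_B·cos50° = 0 → T_B = 1.28975·T_A.
ΣF_y = 0: T_A·sin34° + T_B·sin50° = 90.
Substitute: T_A·(0.559193 + 1.28975·0.766044) = 90 → T_A = 58.1697 ≈ 58.17 lb.
Then T_B = 1.28975 × 58.1697 = 75.02 lb.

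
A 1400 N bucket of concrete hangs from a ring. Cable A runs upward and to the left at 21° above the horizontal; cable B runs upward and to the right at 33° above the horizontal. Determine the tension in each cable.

ΣF_x = 0: −T_A·cos21° + T_B·cos33° = 0 → T_B = 1.11317·T_A.
ΣF_y = 0: T_A·sin21° + T_B·sin33° = 1400.
Substitute: T_A·(0.358368 + 1.11317·0.544639) = 1400 → T_A = 1451.31 ≈ 1451 N.
Then T_B = 1.11317 × 1451.31 = 1616 N.

T_A = 1451 N, T_B = 1616 N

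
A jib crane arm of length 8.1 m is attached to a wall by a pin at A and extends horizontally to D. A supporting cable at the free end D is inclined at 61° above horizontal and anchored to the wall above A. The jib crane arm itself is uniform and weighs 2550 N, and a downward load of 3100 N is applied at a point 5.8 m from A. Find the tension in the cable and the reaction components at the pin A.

ΣM about A: T·sin61°·8.1 − 2550·4.05 − 3100·5.8 = 0 → T = 28307.5/(8.1·0.87462) = 3995.74 ≈ 3996 N.
ΣF_x = 0: A_x − T·cos61° = 0 → A_x = 3995.74 × 0.48481 = 1937 N.
ΣF_y = 0: A_y + T·sin61° − 2550 − 3100 = 0 → A_y = 5650 − 3995.74 × 0.87462 = 2155 N.

T = 3996 N, A_x = 1937 N, A_y = 2155 N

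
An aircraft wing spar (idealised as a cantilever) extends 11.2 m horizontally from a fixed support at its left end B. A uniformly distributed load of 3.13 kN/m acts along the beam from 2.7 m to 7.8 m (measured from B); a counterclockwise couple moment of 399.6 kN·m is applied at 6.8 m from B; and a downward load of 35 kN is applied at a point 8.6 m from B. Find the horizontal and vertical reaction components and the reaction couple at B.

Resultant of the distributed load: 3.13 × 5.1 = 15.963 kN at 5.25 m from B.
ΣF_x = 0: B_x = 0.
ΣF_y = 0: B_y − 3.13·5.1 − 35 = 0 → B_y = 50.96 kN.
ΣM about B: M_B − (3.13·5.1)·5.25 + 399.6 − 35·8.6 = 0 → M_B = -14.79 kN·m.

B_x = 0, B_y = 50.96 kN, M_B = -14.79 kN·m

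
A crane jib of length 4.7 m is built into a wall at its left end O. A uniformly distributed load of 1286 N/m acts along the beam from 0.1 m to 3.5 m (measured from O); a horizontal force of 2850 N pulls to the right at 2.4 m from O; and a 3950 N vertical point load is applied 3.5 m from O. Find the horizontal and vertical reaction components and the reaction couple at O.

Resultant of the distributed load: 1286 × 3.4 = 4372.4 N at 1.8 m from O.
ΣF_x = 0: O_x + 2850 = 0 → O_x = -2850 N.
ΣF_y = 0: O_y − 1286·3.4 − 3950 = 0 → O_y = 8322 N.
ΣM about O: M_O − (1286·3.4)·1.8 − 3950·3.5 = 0 → M_O = 21700 N·m.

O_x = -2850 N, O_y = 8322 N, M_O = 21700 N·m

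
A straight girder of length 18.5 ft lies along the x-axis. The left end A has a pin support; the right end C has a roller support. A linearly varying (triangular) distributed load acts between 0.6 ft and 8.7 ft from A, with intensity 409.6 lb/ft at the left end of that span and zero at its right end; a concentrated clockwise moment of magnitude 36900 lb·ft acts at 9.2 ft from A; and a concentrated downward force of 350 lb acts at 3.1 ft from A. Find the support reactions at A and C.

A_x = 0, A_y = -340.3 lb, C_y = 2349 lb

Resultant of the triangular load: ½ × 409.6 × 8.1 = 1658.88 lb, acting at 3.3 ft from A (one-third of the span from the peak).
Taking moments about A: C_y·18.5 − (½·409.6·8.1)·3.3 − 36900 − 350·3.1 = 0 → C_y = 43459.304/18.5 = 2349.15 ≈ 2349 lb.
ΣF_y = 0: A_y + 2349.15 − ½·409.6·8.1 − 350 = 0 → A_y = -340.3 lb.
ΣF_x = 0: no horizontal applied forces, so A_x = 0.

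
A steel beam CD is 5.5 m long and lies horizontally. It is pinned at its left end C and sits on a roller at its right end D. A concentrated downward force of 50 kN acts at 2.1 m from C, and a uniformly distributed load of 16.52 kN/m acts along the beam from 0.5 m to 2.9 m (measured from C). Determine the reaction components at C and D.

Resultant of the distributed load: 16.52 × 2.4 = 39.648 kN at 1.7 m from C.
ΣM about C: D_y·5.5 − 50·2.1 − (16.52·2.4)·1.7 = 0 → D_y = 172.4016/5.5 = 31.3457 ≈ 31.35 kN.
ΣF_y = 0: C_y + 31.3457 − 50 − 16.52·2.4 = 0 → C_y = 58.30 kN.
ΣF_x = 0: no horizontal applied forces, so C_x = 0.

C_x = 0, C_y = 58.30 kN, D_y = 31.35 kN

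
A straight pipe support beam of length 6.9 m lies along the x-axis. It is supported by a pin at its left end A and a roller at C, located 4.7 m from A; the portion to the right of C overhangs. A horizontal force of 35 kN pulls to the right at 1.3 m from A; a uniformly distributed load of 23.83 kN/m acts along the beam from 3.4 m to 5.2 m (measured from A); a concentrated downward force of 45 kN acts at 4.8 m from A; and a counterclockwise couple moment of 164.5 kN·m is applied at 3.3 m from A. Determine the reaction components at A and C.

Resultant of the distributed load: 23.83 × 1.8 = 42.894 kN at 4.3 m from A.
Moments about A: C_y·4.7 − (23.83·1.8)·4.3 − 45·4.8 + 164.5 = 0 → C_y = 235.9442/4.7 = 50.2009 ≈ 50.20 kN.
ΣF_y = 0: A_y + 50.2009 − 23.83·1.8 − 45 = 0 → A_y = 37.69 kN.
ΣF_x = 0: A_x + 35 = 0 → A_x = -35.00 kN.

A_x = -35.00 kN, A_y = 37.69 kN, C_y = 50.20 kN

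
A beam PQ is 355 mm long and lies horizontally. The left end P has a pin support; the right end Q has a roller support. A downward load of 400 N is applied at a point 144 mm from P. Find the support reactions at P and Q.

P_x = 0, P_y = 237.7 N, Q_y = 162.3 N

Taking moments about P: Q_y·355 − 400·144 = 0 → Q_y = 57600/355 = 162.254 ≈ 162.3 N.
ΣF_y = 0: P_y + 162.254 − 400 = 0 → P_y = 237.7 N.
ΣF_x = 0: no horizontal applied forces, so P_x = 0.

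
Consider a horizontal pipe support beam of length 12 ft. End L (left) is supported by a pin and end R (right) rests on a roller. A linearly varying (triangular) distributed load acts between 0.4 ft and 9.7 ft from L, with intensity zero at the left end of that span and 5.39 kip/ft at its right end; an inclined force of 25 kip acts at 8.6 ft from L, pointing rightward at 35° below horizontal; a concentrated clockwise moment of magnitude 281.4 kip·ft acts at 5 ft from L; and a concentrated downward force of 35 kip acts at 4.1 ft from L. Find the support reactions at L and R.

L_x = -20.48 kip, L_y = 14.93 kip, R_y = 59.47 kip

Resultant of the triangular load: ½ × 5.39 × 9.3 = 25.0635 kip, acting at 6.6 ft from L (one-third of the span from the peak).
Moments about L: R_y·12 − (½·5.39·9.3)·6.6 − 25·sin35°·8.6 − 281.4 − 35·4.1 = 0 → R_y = 713.638/12 = 59.4698 ≈ 59.47 kip.
ΣF_y = 0: L_y + 59.4698 − ½·5.39·9.3 − 25·sin35° − 35 = 0 → L_y = 14.93 kip.
ΣF_x = 0: L_x + 25·cos35° = 0 → L_x = -20.48 kip.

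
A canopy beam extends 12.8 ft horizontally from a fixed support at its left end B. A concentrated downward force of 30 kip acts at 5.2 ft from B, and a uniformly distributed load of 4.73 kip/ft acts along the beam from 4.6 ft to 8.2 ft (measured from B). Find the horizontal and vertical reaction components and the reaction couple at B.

B_x = 0, B_y = 47.03 kip, M_B = 265.0 kip·ft

Resultant of the distributed load: 4.73 × 3.6 = 17.028 kip at 6.4 ft from B.
ΣF_x = 0: B_x = 0.
ΣF_y = 0: B_y − 30 − 4.73·3.6 = 0 → B_y = 47.03 kip.
ΣM about B: M_B − 30·5.2 − (4.73·3.6)·6.4 = 0 → M_B = 265.0 kip·ft.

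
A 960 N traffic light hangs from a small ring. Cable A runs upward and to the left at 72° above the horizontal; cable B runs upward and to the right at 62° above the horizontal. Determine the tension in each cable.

ΣF_x = 0: −T_A·cos72° + T_B·cos62° = 0 → T_B = 0.658223·T_A.
ΣF_y = 0: T_A·sin72° + T_B·sin62° = 960.
Substitute: T_A·(0.951057 + 0.658223·0.882948) = 960 → T_A = 626.536 ≈ 626.5 N.
Then T_B = 0.658223 × 626.536 = 412.4 N.

T_A = 626.5 N, T_B = 412.4 N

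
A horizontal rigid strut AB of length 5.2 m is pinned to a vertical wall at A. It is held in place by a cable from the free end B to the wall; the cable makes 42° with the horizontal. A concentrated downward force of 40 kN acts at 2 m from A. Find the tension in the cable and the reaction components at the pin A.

T = 22.99 kN, A_x = 17.09 kN, A_y = 24.62 kN

ΣM about A: T·sin42°·5.2 − 40·2 = 0 → T = 80/(5.2·0.669131) = 22.9919 ≈ 22.99 kN.
ΣF_x = 0: A_x − T·cos42° = 0 → A_x = 22.9919 × 0.743145 = 17.09 kN.
ΣF_y = 0: A_y + T·sin42° − 40 = 0 → A_y = 40 − 22.9919 × 0.669131 = 24.62 kN.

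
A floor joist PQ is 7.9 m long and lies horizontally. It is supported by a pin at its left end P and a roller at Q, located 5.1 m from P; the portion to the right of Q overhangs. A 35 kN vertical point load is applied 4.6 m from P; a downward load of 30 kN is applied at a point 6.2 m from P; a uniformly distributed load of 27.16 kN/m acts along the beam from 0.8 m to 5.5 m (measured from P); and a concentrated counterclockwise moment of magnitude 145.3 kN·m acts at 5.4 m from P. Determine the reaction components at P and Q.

P_x = 0, P_y = 74.26 kN, Q_y = 118.4 kN

Resultant of the distributed load: 27.16 × 4.7 = 127.652 kN at 3.15 m from P.
ΣM about P: Q_y·5.1 − 35·4.6 − 30·6.2 − (27.16·4.7)·3.15 + 145.3 = 0 → Q_y = 603.8038/5.1 = 118.393 ≈ 118.4 kN.
ΣF_y = 0: P_y + 118.393 − 35 − 30 − 27.16·4.7 = 0 → P_y = 74.26 kN.
ΣF_x = 0: no horizontal applied forces, so P_x = 0.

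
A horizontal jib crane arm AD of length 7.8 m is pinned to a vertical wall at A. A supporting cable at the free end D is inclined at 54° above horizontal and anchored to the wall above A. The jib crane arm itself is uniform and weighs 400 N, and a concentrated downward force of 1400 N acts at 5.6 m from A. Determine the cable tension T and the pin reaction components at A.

ΣM about A: T·sin54°·7.8 − 400·3.9 − 1400·5.6 = 0 → T = 9400/(7.8·0.809017) = 1489.62 ≈ 1490 N.
ΣF_x = 0: A_x − T·cos54° = 0 → A_x = 1489.62 × 0.587785 = 875.6 N.
ΣF_y = 0: A_y + T·sin54° − 400 − 1400 = 0 → A_y = 1800 − 1489.62 × 0.809017 = 594.9 N.

T = 1490 N, A_x = 875.6 N, A_y = 594.9 N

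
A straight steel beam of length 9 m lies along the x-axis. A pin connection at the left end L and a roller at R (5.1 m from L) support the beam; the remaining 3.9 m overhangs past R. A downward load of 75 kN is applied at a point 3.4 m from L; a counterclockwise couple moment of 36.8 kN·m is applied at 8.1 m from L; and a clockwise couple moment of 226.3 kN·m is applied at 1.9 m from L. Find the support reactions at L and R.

L_x = 0, L_y = -12.16 kN, R_y = 87.16 kN

ΣM about L: R_y·5.1 − 75·3.4 + 36.8 − 226.3 = 0 → R_y = 444.5/5.1 = 87.1569 ≈ 87.16 kN.
ΣF_y = 0: L_y + 87.1569 − 75 = 0 → L_y = -12.16 kN.
ΣF_x = 0: no horizontal applied forces, so L_x = 0.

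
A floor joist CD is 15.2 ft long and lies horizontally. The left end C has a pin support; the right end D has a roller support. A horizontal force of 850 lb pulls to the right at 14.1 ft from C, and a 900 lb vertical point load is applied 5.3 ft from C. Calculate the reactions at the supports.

C_x = -850.0 lb, C_y = 586.2 lb, D_y = 313.8 lb

ΣM about C: D_y·15.2 − 900·5.3 = 0 → D_y = 4770/15.2 = 313.816 ≈ 313.8 lb.
ΣF_y = 0: C_y + 313.816 − 900 = 0 → C_y = 586.2 lb.
ΣF_x = 0: C_x + 850 = 0 → C_x = -850.0 lb.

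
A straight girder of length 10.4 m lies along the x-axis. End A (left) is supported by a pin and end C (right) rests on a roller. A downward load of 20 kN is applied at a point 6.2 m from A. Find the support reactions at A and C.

A_x = 0, A_y = 8.077 kN, C_y = 11.92 kN

Moments about A: C_y·10.4 − 20·6.2 = 0 → C_y = 124/10.4 = 11.9231 ≈ 11.92 kN.
ΣF_y = 0: A_y + 11.9231 − 20 = 0 → A_y = 8.077 kN.
ΣF_x = 0: no horizontal applied forces, so A_x = 0.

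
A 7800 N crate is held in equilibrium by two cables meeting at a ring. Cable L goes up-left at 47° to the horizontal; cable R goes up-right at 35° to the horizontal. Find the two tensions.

ΣF_x = 0: −T_L·cos47° + T_R·cos35° = 0 → T_R = 0.832566·T_L.
ΣF_y = 0: T_L·sin47° + T_R·sin35° = 7800.
Substitute: T_L·(0.731354 + 0.832566·0.573576) = 7800 → T_L = 6452.18 ≈ 6452 N.
Then T_R = 0.832566 × 6452.18 = 5372 N.

T_L = 6452 N, T_R = 5372 N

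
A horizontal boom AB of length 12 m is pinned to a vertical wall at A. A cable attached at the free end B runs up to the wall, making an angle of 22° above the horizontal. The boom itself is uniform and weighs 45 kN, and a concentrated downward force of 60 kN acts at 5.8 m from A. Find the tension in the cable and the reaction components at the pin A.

T = 137.5 kN, A_x = 127.5 kN, A_y = 53.50 kN

ΣM about A: T·sin22°·12 − 45·6 − 60·5.8 = 0 → T = 618/(12·0.374607) = 137.477 ≈ 137.5 kN.
ΣF_x = 0: A_x − T·cos22° = 0 → A_x = 137.477 × 0.927184 = 127.5 kN.
ΣF_y = 0: A_y + T·sin22° − 45 − 60 = 0 → A_y = 105 − 137.477 × 0.374607 = 53.50 kN.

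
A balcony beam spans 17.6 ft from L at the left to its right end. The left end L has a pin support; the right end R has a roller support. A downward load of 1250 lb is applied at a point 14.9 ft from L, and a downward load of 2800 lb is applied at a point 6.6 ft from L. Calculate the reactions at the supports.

L_x = 0, L_y = 1942 lb, R_y = 2108 lb

Moments about L: R_y·17.6 − 1250·14.9 − 2800·6.6 = 0 → R_y = 37105/17.6 = 2108.24 ≈ 2108 lb.
ΣF_y = 0: L_y + 2108.24 − 1250 − 2800 = 0 → L_y = 1942 lb.
ΣF_x = 0: no horizontal applied forces, so L_x = 0.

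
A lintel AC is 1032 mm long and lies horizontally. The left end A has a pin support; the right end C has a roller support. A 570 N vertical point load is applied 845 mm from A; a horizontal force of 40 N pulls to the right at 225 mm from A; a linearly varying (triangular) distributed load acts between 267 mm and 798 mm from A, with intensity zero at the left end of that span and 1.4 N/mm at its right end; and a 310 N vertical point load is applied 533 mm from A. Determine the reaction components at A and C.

Resultant of the triangular load: ½ × 1.4 × 531 = 371.7 N, acting at 621 mm from A (one-third of the span from the peak).
Taking moments about A: C_y·1032 − 570·845 − (½·1.4·531)·621 − 310·533 = 0 → C_y = 877705.7/1032 = 850.49 ≈ 850.5 N.
ΣF_y = 0: A_y + 850.49 − 570 − ½·1.4·531 − 310 = 0 → A_y = 401.2 N.
ΣF_x = 0: A_x + 40 = 0 → A_x = -40.00 N.

A_x = -40.00 N, A_y = 401.2 N, C_y = 850.5 N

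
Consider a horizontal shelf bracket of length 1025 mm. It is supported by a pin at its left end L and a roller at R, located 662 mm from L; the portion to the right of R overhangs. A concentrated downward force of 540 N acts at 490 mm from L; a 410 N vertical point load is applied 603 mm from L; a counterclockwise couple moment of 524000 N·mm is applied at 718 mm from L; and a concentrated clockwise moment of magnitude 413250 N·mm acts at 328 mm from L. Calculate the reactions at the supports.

L_x = 0, L_y = 344.1 N, R_y = 605.9 N

ΣM about L: R_y·662 − 540·490 − 410·603 + 524000 − 413250 = 0 → R_y = 401080/662 = 605.861 ≈ 605.9 N.
ΣF_y = 0: L_y + 605.861 − 540 − 410 = 0 → L_y = 344.1 N.
ΣF_x = 0: no horizontal applied forces, so L_x = 0.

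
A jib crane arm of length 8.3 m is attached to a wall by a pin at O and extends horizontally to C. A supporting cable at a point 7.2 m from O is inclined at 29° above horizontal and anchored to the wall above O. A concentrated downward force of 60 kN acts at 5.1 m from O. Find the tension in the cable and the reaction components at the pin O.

ΣM about O: T·sin29°·7.2 − 60·5.1 = 0 → T = 306/(7.2·0.48481) = 87.6632 ≈ 87.66 kN.
ΣF_x = 0: O_x − T·cos29° = 0 → O_x = 87.6632 × 0.87462 = 76.67 kN.
ΣF_y = 0: O_y + T·sin29° − 60 = 0 → O_y = 60 − 87.6632 × 0.48481 = 17.50 kN.

T = 87.66 kN, O_x = 76.67 kN, O_y = 17.50 kN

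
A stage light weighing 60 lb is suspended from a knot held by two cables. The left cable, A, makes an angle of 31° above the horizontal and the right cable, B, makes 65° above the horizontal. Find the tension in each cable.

ΣF_x = 0: −T_A·cos31° + T_B·cos65° = 0 → T_B = 2.02823·T_A.
ΣF_y = 0: T_A·sin31° + T_B·sin65° = 60.
Substitute: T_A·(0.515038 + 2.02823·0.906308) = 60 → T_A = 25.4968 ≈ 25.50 lb.
Then T_B = 2.02823 × 25.4968 = 51.71 lb.

T_A = 25.50 lb, T_B = 51.71 lb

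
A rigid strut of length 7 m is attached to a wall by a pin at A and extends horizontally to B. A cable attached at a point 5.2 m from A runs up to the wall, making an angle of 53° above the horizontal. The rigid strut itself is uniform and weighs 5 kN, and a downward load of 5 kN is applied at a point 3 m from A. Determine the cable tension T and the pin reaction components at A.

T = 7.826 kN, A_x = 4.710 kN, A_y = 3.750 kN

ΣM about A: T·sin53°·5.2 − 5·3.5 − 5·3 = 0 → T = 32.5/(5.2·0.798636) = 7.82584 ≈ 7.826 kN.
ΣF_x = 0: A_x − T·cos53° = 0 → A_x = 7.82584 × 0.601815 = 4.710 kN.
ΣF_y = 0: A_y + T·sin53° − 5 − 5 = 0 → A_y = 10 − 7.82584 × 0.798636 = 3.750 kN.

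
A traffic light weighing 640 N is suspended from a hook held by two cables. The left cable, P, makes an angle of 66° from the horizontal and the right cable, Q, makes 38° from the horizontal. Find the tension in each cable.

T_P = 519.8 N, T_Q = 268.3 N

ΣF_x = 0: −T_P·cos66° + T_Q·cos38° = 0 → T_Q = 0.516156·T_P.
ΣF_y = 0: T_P·sin66° + T_Q·sin38° = 640.
Substitute: T_P·(0.913545 + 0.516156·0.615661) = 640 → T_P = 519.767 ≈ 519.8 N.
Then T_Q = 0.516156 × 519.767 = 268.3 N.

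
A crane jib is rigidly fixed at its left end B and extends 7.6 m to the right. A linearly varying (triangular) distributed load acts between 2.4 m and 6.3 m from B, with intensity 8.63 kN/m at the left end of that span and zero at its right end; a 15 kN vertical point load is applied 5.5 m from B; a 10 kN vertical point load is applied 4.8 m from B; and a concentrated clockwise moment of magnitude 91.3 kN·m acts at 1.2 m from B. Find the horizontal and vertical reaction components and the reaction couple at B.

Resultant of the triangular load: ½ × 8.63 × 3.9 = 16.8285 kN, acting at 3.7 m from B (one-third of the span from the peak).
ΣF_x = 0: B_x = 0.
ΣF_y = 0: B_y − ½·8.63·3.9 − 15 − 10 = 0 → B_y = 41.83 kN.
ΣM about B: M_B − (½·8.63·3.9)·3.7 − 15·5.5 − 10·4.8 − 91.3 = 0 → M_B = 284.1 kN·m.

B_x = 0, B_y = 41.83 kN, M_B = 284.1 kN·m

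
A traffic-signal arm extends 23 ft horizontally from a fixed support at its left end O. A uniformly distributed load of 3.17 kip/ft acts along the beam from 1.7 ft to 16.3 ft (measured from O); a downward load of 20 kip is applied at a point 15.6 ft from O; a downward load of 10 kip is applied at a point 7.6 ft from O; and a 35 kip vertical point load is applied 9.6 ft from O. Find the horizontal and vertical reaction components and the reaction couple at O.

O_x = 0, O_y = 111.3 kip, M_O = 1141 kip·ft

Resultant of the distributed load: 3.17 × 14.6 = 46.282 kip at 9 ft from O.
ΣF_x = 0: O_x = 0.
ΣF_y = 0: O_y − 3.17·14.6 − 20 − 10 − 35 = 0 → O_y = 111.3 kip.
ΣM about O: M_O − (3.17·14.6)·9 − 20·15.6 − 10·7.6 − 35·9.6 = 0 → M_O = 1141 kip·ft.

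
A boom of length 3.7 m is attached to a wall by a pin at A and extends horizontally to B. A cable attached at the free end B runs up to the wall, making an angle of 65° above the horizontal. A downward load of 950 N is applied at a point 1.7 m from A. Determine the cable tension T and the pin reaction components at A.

ΣM about A: T·sin65°·3.7 − 950·1.7 = 0 → T = 1615/(3.7·0.906308) = 481.609 ≈ 481.6 N.
ΣF_x = 0: A_x − T·cos65° = 0 → A_x = 481.609 × 0.422618 = 203.5 N.
ΣF_y = 0: A_y + T·sin65° − 950 = 0 → A_y = 950 − 481.609 × 0.906308 = 513.5 N.

T = 481.6 N, A_x = 203.5 N, A_y = 513.5 N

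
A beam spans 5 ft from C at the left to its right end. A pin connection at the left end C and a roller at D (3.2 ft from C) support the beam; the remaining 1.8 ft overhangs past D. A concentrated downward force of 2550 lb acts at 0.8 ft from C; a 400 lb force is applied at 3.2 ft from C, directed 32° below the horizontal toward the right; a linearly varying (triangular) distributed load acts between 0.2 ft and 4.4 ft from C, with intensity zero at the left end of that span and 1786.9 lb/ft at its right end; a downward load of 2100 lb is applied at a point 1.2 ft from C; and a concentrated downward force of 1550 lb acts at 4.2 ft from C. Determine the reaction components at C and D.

Resultant of the triangular load: ½ × 1786.9 × 4.2 = 3752.49 lb, acting at 3 ft from C (one-third of the span from the peak).
Taking moments about C: D_y·3.2 − 2550·0.8 − 400·sin32°·3.2 − (½·1786.9·4.2)·3 − 2100·1.2 − 1550·4.2 = 0 → D_y = 23005.8/3.2 = 7189.31 ≈ 7189 lb.
ΣF_y = 0: C_y + 7189.31 − 2550 − 400·sin32° − ½·1786.9·4.2 − 2100 − 1550 = 0 → C_y = 2975 lb.
ΣF_x = 0: C_x + 400·cos32° = 0 → C_x = -339.2 lb.

C_x = -339.2 lb, C_y = 2975 lb, D_y = 7189 lb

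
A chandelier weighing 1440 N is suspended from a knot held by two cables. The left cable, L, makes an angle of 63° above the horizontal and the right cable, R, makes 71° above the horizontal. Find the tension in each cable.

ΣF_x = 0: −T_L·cos63° + T_R·cos71° = 0 → T_R = 1.39446·T_L.
ΣF_y = 0: T_L·sin63° + T_R·sin71° = 1440.
Substitute: T_L·(0.891007 + 1.39446·0.945519) = 1440 → T_L = 651.733 ≈ 651.7 N.
Then T_R = 1.39446 × 651.733 = 908.8 N.

T_L = 651.7 N, T_R = 908.8 N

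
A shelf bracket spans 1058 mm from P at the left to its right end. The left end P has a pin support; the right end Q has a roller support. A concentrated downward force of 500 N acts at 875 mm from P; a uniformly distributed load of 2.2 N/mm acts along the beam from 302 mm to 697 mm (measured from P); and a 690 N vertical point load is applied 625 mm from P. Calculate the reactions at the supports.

Resultant of the distributed load: 2.2 × 395 = 869 N at 499.5 mm from P.
Moments about P: Q_y·1058 − 500·875 − (2.2·395)·499.5 − 690·625 = 0 → Q_y = 1302815.5/1058 = 1231.39 ≈ 1231 N.
ΣF_y = 0: P_y + 1231.39 − 500 − 2.2·395 − 690 = 0 → P_y = 827.6 N.
ΣF_x = 0: no horizontal applied forces, so P_x = 0.

P_x = 0, P_y = 827.6 N, Q_y = 1231 N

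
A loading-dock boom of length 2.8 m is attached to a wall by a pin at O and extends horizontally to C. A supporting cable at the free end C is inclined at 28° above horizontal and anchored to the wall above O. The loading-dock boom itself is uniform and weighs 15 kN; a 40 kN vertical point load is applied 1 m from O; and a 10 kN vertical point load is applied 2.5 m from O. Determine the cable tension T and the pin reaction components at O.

T = 65.42 kN, O_x = 57.77 kN, O_y = 34.29 kN

ΣM about O: T·sin28°·2.8 − 15·1.4 − 40·1 − 10·2.5 = 0 → T = 86/(2.8·0.469472) = 65.423 ≈ 65.42 kN.
ΣF_x = 0: O_x − T·cos28° = 0 → O_x = 65.423 × 0.882948 = 57.77 kN.
ΣF_y = 0: O_y + T·sin28° − 15 − 40 − 10 = 0 → O_y = 65 − 65.423 × 0.469472 = 34.29 kN.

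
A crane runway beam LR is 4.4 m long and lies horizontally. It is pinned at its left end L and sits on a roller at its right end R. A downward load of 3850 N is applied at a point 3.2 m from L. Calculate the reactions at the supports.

L_x = 0, L_y = 1050 N, R_y = 2800 N

Moments about L: R_y·4.4 − 3850·3.2 = 0 → R_y = 12320/4.4 = 2800 N.
ΣF_y = 0: L_y + 2800 − 3850 = 0 → L_y = 1050 N.
ΣF_x = 0: no horizontal applied forces, so L_x = 0.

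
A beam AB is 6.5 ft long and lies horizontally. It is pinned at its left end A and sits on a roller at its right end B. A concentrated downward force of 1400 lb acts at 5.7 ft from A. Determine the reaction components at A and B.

A_x = 0, A_y = 172.3 lb, B_y = 1228 lb

Moments about A: B_y·6.5 − 1400·5.7 = 0 → B_y = 7980/6.5 = 1227.69 ≈ 1228 lb.
ΣF_y = 0: A_y + 1227.69 − 1400 = 0 → A_y = 172.3 lb.
ΣF_x = 0: no horizontal applied forces, so A_x = 0.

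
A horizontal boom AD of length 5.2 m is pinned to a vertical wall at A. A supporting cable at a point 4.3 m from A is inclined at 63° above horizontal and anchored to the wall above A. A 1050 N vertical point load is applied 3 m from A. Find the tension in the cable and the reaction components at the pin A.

ΣM about A: T·sin63°·4.3 − 1050·3 = 0 → T = 3150/(4.3·0.891007) = 822.169 ≈ 822.2 N.
ΣF_x = 0: A_x − T·cos63° = 0 → A_x = 822.169 × 0.45399 = 373.3 N.
ΣF_y = 0: A_y + T·sin63° − 1050 = 0 → A_y = 1050 − 822.169 × 0.891007 = 317.4 N.

T = 822.2 N, A_x = 373.3 N, A_y = 317.4 N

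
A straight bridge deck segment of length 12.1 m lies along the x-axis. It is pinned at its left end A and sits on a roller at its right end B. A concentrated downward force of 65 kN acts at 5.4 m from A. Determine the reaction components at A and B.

A_x = 0, A_y = 35.99 kN, B_y = 29.01 kN

ΣM about A: B_y·12.1 − 65·5.4 = 0 → B_y = 351/12.1 = 29.0083 ≈ 29.01 kN.
ΣF_y = 0: A_y + 29.0083 − 65 = 0 → A_y = 35.99 kN.
ΣF_x = 0: no horizontal applied forces, so A_x = 0.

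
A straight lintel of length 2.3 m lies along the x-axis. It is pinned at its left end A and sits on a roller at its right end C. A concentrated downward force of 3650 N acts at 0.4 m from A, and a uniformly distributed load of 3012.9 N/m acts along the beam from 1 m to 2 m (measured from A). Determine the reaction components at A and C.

A_x = 0, A_y = 4063 N, C_y = 2600 N

Resultant of the distributed load: 3012.9 × 1 = 3012.9 N at 1.5 m from A.
Taking moments about A: C_y·2.3 − 3650·0.4 − (3012.9·1)·1.5 = 0 → C_y = 5979.35/2.3 = 2599.72 ≈ 2600 N.
ΣF_y = 0: A_y + 2599.72 − 3650 − 3012.9·1 = 0 → A_y = 4063 N.
ΣF_x = 0: no horizontal applied forces, so A_x = 0.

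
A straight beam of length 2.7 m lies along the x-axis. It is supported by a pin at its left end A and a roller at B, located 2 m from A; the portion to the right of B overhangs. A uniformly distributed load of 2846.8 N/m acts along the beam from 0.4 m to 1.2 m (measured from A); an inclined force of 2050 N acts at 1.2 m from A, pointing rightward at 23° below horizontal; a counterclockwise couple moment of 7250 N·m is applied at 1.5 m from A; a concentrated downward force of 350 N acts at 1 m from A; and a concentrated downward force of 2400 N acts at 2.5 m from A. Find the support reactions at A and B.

Resultant of the distributed load: 2846.8 × 0.8 = 2277.44 N at 0.8 m from A.
Moments about A: B_y·2 − (2846.8·0.8)·0.8 − 2050·sin23°·1.2 + 7250 − 350·1 − 2400·2.5 = 0 → B_y = 1883.15/2 = 941.575 ≈ 941.6 N.
ΣF_y = 0: A_y + 941.575 − 2846.8·0.8 − 2050·sin23° − 350 − 2400 = 0 → A_y = 4887 N.
ΣF_x = 0: A_x + 2050·cos23° = 0 → A_x = -1887 N.

A_x = -1887 N, A_y = 4887 N, B_y = 941.6 N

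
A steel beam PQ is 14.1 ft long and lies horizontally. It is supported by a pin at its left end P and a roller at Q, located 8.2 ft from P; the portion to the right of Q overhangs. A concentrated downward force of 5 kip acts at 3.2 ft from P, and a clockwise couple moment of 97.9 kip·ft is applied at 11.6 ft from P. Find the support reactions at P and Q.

Moments about P: Q_y·8.2 − 5·3.2 − 97.9 = 0 → Q_y = 113.9/8.2 = 13.8902 ≈ 13.89 kip.
ΣF_y = 0: P_y + 13.8902 − 5 = 0 → P_y = -8.890 kip.
ΣF_x = 0: no horizontal applied forces, so P_x = 0.

P_x = 0, P_y = -8.890 kip, Q_y = 13.89 kip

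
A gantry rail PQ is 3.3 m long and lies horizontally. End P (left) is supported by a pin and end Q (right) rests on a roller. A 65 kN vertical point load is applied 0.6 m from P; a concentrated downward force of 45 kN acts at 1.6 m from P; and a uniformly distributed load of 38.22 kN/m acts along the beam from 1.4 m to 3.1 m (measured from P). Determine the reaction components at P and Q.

P_x = 0, P_y = 97.04 kN, Q_y = 77.94 kN

Resultant of the distributed load: 38.22 × 1.7 = 64.974 kN at 2.25 m from P.
ΣM about P: Q_y·3.3 − 65·0.6 − 45·1.6 − (38.22·1.7)·2.25 = 0 → Q_y = 257.1915/3.3 = 77.9368 ≈ 77.94 kN.
ΣF_y = 0: P_y + 77.9368 − 65 − 45 − 38.22·1.7 = 0 → P_y = 97.04 kN.
ΣF_x = 0: no horizontal applied forces, so P_x = 0.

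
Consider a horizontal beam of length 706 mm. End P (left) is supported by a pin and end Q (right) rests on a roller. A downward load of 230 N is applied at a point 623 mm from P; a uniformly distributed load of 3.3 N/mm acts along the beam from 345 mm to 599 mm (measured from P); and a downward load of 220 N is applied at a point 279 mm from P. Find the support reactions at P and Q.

P_x = 0, P_y = 437.9 N, Q_y = 850.3 N

Resultant of the distributed load: 3.3 × 254 = 838.2 N at 472 mm from P.
Taking moments about P: Q_y·706 − 230·623 − (3.3·254)·472 − 220·279 = 0 → Q_y = 600300.4/706 = 850.284 ≈ 850.3 N.
ΣF_y = 0: P_y + 850.284 − 230 − 3.3·254 − 220 = 0 → P_y = 437.9 N.
ΣF_x = 0: no horizontal applied forces, so P_x = 0.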